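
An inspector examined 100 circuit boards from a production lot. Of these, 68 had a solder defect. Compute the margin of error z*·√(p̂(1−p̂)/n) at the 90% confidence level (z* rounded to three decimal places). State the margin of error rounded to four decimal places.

ME = 0.0767

Sample proportion p̂ = 68/100 = 0.68000.
SE(p̂) = √(0.68000·0.32000/100) = 0.046648.
For 90% confidence, z* = 1.645.
So ME = 0.0767.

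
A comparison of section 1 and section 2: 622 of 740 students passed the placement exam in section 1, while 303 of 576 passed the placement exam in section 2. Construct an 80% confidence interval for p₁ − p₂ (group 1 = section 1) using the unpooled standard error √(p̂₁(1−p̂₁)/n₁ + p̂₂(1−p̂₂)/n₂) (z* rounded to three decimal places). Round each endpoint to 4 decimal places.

p̂₁ = 622/740 = 0.84054, p̂₂ = 303/576 = 0.52604; p̂₁ − p̂₂ = 0.31450.
Unpooled SE = √(p̂₁(1−p̂₁)/n₁ + p̂₂(1−p̂₂)/n₂) = √(0.000181125 + 0.000432850) = 0.024779.
For 80% confidence, z* = 1.282. Margin = 1.282·0.024779 = 0.03177.
Interval: 0.31450 ± 0.03177 → (0.2827, 0.3463).

(0.2827, 0.3463)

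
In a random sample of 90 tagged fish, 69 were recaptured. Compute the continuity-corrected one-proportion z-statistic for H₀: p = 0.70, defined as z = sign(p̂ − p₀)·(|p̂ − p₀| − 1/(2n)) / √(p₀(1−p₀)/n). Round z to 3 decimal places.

z = 1.265

Sample proportion p̂ = 69/90 = 0.76667. p̂ − p₀ = 0.066667.
1/(2n) = 0.005556.
Corrected numerator: |0.066667| − 0.005556 = 0.061111.
Under H₀, SE = √(p₀(1−p₀)/n) = √(0.70·0.30/90) = √0.002333333 = 0.048305.
z = (+)0.061111/0.048305 = 1.265.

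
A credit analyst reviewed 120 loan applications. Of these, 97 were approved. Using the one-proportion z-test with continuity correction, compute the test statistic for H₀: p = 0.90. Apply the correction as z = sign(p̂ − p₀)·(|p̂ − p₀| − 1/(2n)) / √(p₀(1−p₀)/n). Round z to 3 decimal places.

z = -3.195

The sample proportion is 97/120 = 0.80833. p̂ − p₀ = -0.091667.
Continuity correction 1/(2n) = 1/240 = 0.004167.
Corrected numerator: |-0.091667| − 0.004167 = 0.087500.
SE₀ = √(0.90·0.10/120) = 0.027386.
z = −0.087500/0.027386 = -3.195.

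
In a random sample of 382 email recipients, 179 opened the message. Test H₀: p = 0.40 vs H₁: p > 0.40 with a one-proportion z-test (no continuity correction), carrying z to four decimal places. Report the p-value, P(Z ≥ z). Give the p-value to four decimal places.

The sample proportion is 179/382 = 0.46859.
SE₀ = √(0.40·0.60/382) = 0.025065.
Test statistic (full precision, shown to 4 dp): z = (179/382 − 0.40)/SE₀ ≈ 2.7363.
p-value = P(Z ≥ z) with z = 2.7363 → 0.0031.

p-value = 0.0031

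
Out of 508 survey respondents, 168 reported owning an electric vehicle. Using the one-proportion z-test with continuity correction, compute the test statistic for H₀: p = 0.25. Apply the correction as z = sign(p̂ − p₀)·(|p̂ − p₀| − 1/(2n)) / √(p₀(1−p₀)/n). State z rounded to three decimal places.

z = 4.150

The sample proportion is 168/508 = 0.33071. p̂ − p₀ = 0.080709.
Continuity correction 1/(2n) = 1/1016 = 0.000984.
Corrected numerator: |0.080709| − 0.000984 = 0.079725.
Null standard error: √(0.25·0.75/508) = √0.000369094 = 0.019212.
z = (+)0.079725/0.019212 = 4.150.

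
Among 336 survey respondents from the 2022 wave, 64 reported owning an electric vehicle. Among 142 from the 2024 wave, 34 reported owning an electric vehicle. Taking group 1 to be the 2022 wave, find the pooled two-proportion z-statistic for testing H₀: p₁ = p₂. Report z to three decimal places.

z = -1.212

Sample proportions: p̂₁ = 64/336 = 0.19048 and p̂₂ = 34/142 = 0.23944.
Pooling: p̂ = 98/478 = 0.20502.
SE = √[p̂(1−p̂)(1/n₁+1/n₂)] = √[0.20502·0.79498·(1/336+1/142)] ≈ 0.040409.
z = -0.04896/0.040409 = -1.212.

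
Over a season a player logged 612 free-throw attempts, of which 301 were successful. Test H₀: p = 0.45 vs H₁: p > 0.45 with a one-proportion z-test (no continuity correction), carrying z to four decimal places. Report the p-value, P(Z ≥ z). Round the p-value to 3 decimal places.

Sample proportion p̂ = 301/612 = 0.49183.
Under H₀, SE = √(p₀(1−p₀)/n) = √(0.45·0.55/612) = √0.000404412 = 0.020110.
z = (p̂ − p₀)/SE = (301/612 − 0.45)/0.020110 ≈ 2.0801.
p-value = P(Z ≥ z) with z = 2.0801 → 0.019.

p-value = 0.019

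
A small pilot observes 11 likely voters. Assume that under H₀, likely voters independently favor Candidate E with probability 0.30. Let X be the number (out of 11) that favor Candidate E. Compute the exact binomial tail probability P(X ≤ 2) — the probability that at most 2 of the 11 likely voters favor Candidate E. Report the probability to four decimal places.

P = 0.3127

X ~ Binomial(n=11, p=0.30).
P(X ≤ 2) = C(11,0)·0.30^0·0.70^11 + C(11,1)·0.30^1·0.70^10 + C(11,2)·0.30^2·0.70^9.
= 0.019773 + 0.093217 + 0.199750 = 0.3127.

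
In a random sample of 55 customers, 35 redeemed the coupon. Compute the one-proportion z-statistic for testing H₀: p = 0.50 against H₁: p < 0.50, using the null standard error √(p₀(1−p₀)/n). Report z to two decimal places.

p̂ = 35/55 = 0.63636.
SE₀ = √(0.50·0.50/55) = 0.067420.
Test statistic: z = 0.13636/0.067420 = 2.02.

z = 2.02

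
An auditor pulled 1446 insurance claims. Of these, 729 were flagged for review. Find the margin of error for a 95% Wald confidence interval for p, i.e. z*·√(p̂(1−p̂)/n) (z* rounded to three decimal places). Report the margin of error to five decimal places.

ME = 0.02577

p̂ = 729/1446 = 0.50415.
SE = √(p̂(1−p̂)/n) = √(0.249983/1446) = 0.013148.
The 95% critical value is z* = 1.960.
ME = 1.960·0.013148 = 0.02577.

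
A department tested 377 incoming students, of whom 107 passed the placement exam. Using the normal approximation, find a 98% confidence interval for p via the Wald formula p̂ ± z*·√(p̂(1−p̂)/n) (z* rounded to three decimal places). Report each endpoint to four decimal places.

p̂ = 107/377 = 0.28382.
Standard error of p̂: √(0.203266/377) = √0.000539167 = 0.023220.
For 98% confidence, z* = 2.326.
Margin of error: 2.326 × 0.023220 = 0.05401.
Interval: 0.28382 ± 0.05401 → (0.2298, 0.3378).

(0.2298, 0.3378)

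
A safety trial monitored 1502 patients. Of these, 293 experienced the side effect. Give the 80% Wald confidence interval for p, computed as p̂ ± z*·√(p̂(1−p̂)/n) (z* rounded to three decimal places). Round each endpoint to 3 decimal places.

(0.182, 0.208)

The sample proportion is 293/1502 = 0.19507.
Standard error of p̂: √(0.157020/1502) = √0.000104540 = 0.010224.
z* = 1.282 at the 80% level.
Margin of error: 1.282 × 0.010224 = 0.01311.
CI: 0.19507 ± 0.01311 = (0.182, 0.208).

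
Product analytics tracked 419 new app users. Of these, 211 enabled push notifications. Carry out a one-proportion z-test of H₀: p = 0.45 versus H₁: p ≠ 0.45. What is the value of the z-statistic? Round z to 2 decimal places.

Sample proportion p̂ = 211/419 = 0.50358.
Null standard error: √(0.45·0.55/419) = √0.000590692 = 0.024304.
z = (p̂ − p₀)/SE = (0.50358 − 0.45)/0.024304 = 2.20.

z = 2.20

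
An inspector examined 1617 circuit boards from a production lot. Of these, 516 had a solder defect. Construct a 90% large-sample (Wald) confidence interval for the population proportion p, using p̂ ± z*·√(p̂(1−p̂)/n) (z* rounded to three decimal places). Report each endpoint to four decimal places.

The sample proportion is 516/1617 = 0.31911.
SE = √(p̂(1−p̂)/n) = √(0.217279/1617) = 0.011592.
The 90% critical value is z* = 1.645.
Margin of error: 1.645 × 0.011592 = 0.01907.
So the interval runs from 0.3000 to 0.3382.

(0.3000, 0.3382)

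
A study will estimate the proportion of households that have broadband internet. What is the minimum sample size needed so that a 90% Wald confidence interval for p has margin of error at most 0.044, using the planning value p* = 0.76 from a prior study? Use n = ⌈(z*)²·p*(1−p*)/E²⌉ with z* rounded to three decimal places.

n = 255

The 90% critical value is z* = 1.645.
p*(1−p*) = 0.76·0.24 = 0.1824.
(z*)²·p*(1−p*)/E² = 2.706025·0.1824/0.001936 = 254.948.
Rounding up, n = 255.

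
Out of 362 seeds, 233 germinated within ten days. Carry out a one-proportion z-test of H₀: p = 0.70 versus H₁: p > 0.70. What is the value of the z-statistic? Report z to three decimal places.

Sample proportion p̂ = 233/362 = 0.64365.
Null standard error: √(0.70·0.30/362) = √0.000580110 = 0.024085.
z = (p̂ − p₀)/SE = (0.64365 − 0.70)/0.024085 = -2.340.

z = -2.340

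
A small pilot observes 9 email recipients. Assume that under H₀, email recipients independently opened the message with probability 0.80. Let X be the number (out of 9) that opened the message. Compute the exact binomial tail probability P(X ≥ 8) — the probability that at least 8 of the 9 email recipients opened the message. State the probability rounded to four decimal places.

P = 0.4362

X ~ Binomial(n=9, p=0.80).
P(X ≥ 8) = C(9,8)·0.80^8·0.20^1 + C(9,9)·0.80^9·0.20^0.
= 0.301990 + 0.134218 = 0.4362.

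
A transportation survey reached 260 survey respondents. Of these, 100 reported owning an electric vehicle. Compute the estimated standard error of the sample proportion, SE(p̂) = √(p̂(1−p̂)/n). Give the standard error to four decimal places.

SE = 0.0302

Sample proportion p̂ = 100/260 = 0.38462.
p̂(1−p̂) = 0.236687.
SE = √(0.236687/260) = 0.0302.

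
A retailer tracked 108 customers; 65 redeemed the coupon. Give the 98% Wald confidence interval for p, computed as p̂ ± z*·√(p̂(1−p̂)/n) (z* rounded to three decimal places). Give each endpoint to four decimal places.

(0.4923, 0.7114)

p̂ = 65/108 = 0.60185.
SE(p̂) = √(0.60185·0.39815/108) = 0.047104.
The 98% critical value is z* = 2.326.
Margin = 2.326·0.047104 = 0.10956.
Interval: 0.60185 ± 0.10956 → (0.4923, 0.7114).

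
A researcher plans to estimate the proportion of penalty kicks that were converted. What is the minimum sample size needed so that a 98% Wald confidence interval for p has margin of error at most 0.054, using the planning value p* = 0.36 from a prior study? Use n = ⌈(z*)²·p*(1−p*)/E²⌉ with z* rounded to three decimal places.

The 98% critical value is z* = 2.326.
p*(1−p*) = 0.36·0.64 = 0.2304.
Required n before rounding: 5.410276 × 0.2304 / 0.054² = 427.479.
⌈427.479⌉ = 428.

n = 428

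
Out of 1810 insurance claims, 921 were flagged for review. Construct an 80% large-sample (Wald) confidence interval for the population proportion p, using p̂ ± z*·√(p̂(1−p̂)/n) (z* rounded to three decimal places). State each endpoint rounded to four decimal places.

(0.4938, 0.5239)

The sample proportion is 921/1810 = 0.50884.
SE = √(p̂(1−p̂)/n) = √(0.249922/1810) = 0.011751.
For 80% confidence, z* = 1.282.
Margin of error: 1.282 × 0.011751 = 0.01506.
Interval: 0.50884 ± 0.01506 → (0.4938, 0.5239).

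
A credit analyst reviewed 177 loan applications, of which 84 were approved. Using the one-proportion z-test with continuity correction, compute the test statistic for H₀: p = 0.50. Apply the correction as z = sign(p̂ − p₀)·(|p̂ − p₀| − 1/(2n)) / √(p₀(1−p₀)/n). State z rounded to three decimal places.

p̂ = 84/177 = 0.47458. p̂ − p₀ = -0.025424.
1/(2n) = 0.002825.
Corrected numerator: |-0.025424| − 0.002825 = 0.022599.
Under H₀, SE = √(p₀(1−p₀)/n) = √(0.50·0.50/177) = √0.001412429 = 0.037582.
z = −0.022599/0.037582 = -0.601.

z = -0.601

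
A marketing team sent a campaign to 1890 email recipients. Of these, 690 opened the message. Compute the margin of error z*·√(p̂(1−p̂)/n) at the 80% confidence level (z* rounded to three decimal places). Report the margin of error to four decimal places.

The sample proportion is 690/1890 = 0.36508.
SE(p̂) = √(0.36508·0.63492/1890) = 0.011074.
z* = 1.282 at the 80% level.
So ME = 0.0142.

ME = 0.0142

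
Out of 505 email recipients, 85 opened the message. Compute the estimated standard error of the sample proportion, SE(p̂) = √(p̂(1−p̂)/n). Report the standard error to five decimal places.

With x = 85 successes in n = 505, p̂ = 0.16832.
p̂(1−p̂) = 0.139988.
SE = √(0.139988/505) = √0.000277204 = 0.01665.

SE = 0.01665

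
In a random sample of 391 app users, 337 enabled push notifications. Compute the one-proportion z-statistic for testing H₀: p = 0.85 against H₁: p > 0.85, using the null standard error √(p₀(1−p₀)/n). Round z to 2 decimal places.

z = 0.66

The sample proportion is 337/391 = 0.86189.
Null standard error: √(0.85·0.15/391) = √0.000326087 = 0.018058.
z = (0.86189 − 0.85)/0.018058 = 0.01189/0.018058 = 0.66.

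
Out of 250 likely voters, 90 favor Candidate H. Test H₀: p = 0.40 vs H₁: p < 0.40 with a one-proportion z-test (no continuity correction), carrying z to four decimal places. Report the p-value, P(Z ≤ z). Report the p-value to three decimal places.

p-value = 0.098

p̂ = 90/250 = 0.36000.
Under H₀, SE = √(p₀(1−p₀)/n) = √(0.40·0.60/250) = √0.000960000 = 0.030984.
z = (p̂ − p₀)/SE = (90/250 − 0.40)/0.030984 ≈ -1.2910.
From the standard normal, P(Z ≤ z) = 0.098.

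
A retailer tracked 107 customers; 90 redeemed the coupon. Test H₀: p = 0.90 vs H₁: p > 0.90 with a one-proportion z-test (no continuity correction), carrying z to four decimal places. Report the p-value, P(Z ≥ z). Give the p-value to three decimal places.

With x = 90 successes in n = 107, p̂ = 0.84112.
SE₀ = √(0.90·0.10/107) = 0.029002.
z = (p̂ − p₀)/SE = (90/107 − 0.90)/0.029002 ≈ -2.0301.
From the standard normal, P(Z ≥ z) = 0.979.

p-value = 0.979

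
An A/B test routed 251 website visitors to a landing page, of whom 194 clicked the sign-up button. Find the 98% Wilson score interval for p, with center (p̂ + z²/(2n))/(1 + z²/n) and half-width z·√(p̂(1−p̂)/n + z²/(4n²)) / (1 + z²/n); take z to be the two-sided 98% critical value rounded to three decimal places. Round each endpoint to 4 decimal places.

p̂ = 194/251 = 0.77291; z = 2.326, so z² = 5.410276.
1 + z²/n = 1.021555.
Adjusted center: (0.77291 + z²/(2n))/1.021555 = 0.76715.
Radicand: p̂(1−p̂)/n + z²/(4n²) = 0.000699287 + 0.000021469 = 0.000720756.
Half-width = z·√(radicand)/denom = 2.326·0.026847/1.021555 = 0.06113.
Interval: 0.76715 ± 0.06113 → (0.7060, 0.8283).

(0.7060, 0.8283)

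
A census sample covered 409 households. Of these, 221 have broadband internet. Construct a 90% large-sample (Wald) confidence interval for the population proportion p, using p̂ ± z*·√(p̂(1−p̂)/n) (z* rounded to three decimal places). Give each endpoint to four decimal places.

With x = 221 successes in n = 409, p̂ = 0.54034.
SE(p̂) = √(0.54034·0.45966/409) = 0.024643.
For 90% confidence, z* = 1.645.
Margin of error: 1.645 × 0.024643 = 0.04054.
So the interval runs from 0.4998 to 0.5809.

(0.4998, 0.5809)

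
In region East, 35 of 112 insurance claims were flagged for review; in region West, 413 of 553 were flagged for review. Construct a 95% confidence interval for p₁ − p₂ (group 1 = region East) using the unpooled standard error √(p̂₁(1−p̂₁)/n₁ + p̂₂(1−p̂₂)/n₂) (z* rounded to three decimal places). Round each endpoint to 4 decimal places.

(-0.5275, -0.3412)

p̂₁ = 0.31250, p̂₂ = 0.74684, so the observed difference is -0.43434.
SE = √(0.001918248 + 0.000341903) = √0.002260151 = 0.047541.
For 95% confidence, z* = 1.960. Margin of error = 0.09318.
CI: -0.43434 ± 0.09318 = (-0.5275, -0.3412).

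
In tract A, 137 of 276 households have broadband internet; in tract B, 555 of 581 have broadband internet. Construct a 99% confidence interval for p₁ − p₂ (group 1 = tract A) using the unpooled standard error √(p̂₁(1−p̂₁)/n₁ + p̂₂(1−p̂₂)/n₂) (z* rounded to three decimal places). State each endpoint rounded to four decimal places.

(-0.5395, -0.3783)

p̂₁ = 137/276 = 0.49638, p̂₂ = 555/581 = 0.95525; p̂₁ − p̂₂ = -0.45887.
SE = √(0.000905750 + 0.000073576) = √0.000979326 = 0.031294.
The 99% critical value is z* = 2.576. Margin = 2.576·0.031294 = 0.08061.
CI: -0.45887 ± 0.08061 = (-0.5395, -0.3783).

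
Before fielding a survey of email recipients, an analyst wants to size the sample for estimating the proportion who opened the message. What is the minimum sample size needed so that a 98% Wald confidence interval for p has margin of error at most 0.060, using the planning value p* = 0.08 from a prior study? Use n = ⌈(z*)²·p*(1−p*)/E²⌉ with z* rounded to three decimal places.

The 98% critical value is z* = 2.326.
p*(1−p*) = 0.08·0.92 = 0.0736.
Required n before rounding: 5.410276 × 0.0736 / 0.060² = 110.610.
Rounding up, n = 111.

n = 111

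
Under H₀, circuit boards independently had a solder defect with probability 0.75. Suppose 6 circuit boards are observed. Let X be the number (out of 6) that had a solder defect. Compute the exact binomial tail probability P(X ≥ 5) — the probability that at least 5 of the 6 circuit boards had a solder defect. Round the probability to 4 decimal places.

P = 0.5339

X ~ Binomial(n=6, p=0.75).
P(X ≥ 5) = C(6,5)·0.75^5·0.25^1 + C(6,6)·0.75^6·0.25^0.
= 0.355957 + 0.177979 = 0.5339.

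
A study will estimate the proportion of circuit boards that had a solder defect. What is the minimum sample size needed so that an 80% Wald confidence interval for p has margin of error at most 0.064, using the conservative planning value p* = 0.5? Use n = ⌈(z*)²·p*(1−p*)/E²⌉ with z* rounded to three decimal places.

For 80% confidence, z* = 1.282.
p*(1−p*) = 0.50·0.50 = 0.2500.
(z*)²·p*(1−p*)/E² = 1.643524·0.2500/0.004096 = 100.313.
⌈100.313⌉ = 101.

n = 101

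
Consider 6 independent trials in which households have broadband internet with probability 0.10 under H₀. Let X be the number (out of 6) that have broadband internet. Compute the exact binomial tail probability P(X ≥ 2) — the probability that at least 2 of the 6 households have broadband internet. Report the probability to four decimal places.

X is binomial with n = 6 and p = 0.10.
P(X ≥ 2) = Σ_{j=2}^{6} C(6,j)·0.10^j·0.90^{6−j}.
= 0.098415 + 0.014580 + 0.001215 + 0.000054 + 0.000001 = 0.1143.

P = 0.1143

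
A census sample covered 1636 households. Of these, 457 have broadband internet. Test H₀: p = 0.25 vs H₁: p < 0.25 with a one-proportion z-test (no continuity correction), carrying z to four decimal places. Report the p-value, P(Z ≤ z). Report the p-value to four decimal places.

The sample proportion is 457/1636 = 0.27934.
Under H₀, SE = √(p₀(1−p₀)/n) = √(0.25·0.75/1636) = √0.000114609 = 0.010706.
Test statistic (full precision, shown to 4 dp): z = (457/1636 − 0.25)/SE₀ ≈ 2.7406.
From the standard normal, P(Z ≤ z) = 0.9969.

p-value = 0.9969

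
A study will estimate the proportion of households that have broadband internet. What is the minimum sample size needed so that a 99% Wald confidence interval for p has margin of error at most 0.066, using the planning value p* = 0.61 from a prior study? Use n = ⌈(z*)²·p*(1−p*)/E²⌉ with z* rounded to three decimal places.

The 99% critical value is z* = 2.576.
p*(1−p*) = 0.2379.
(z*)²·p*(1−p*)/E² = 6.635776·0.2379/0.004356 = 362.408.
⌈362.408⌉ = 363.

n = 363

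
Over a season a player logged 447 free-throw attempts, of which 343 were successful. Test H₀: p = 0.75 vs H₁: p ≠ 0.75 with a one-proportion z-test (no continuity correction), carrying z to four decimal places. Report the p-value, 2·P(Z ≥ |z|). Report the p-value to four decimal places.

p-value = 0.3973

The sample proportion is 343/447 = 0.76734.
SE₀ = √(0.75·0.25/447) = 0.020481.
z = (p̂ − p₀)/SE = (343/447 − 0.75)/0.020481 ≈ 0.8465.
p-value = 2·P(Z ≥ |z|) with z = 0.8465 → 0.3973.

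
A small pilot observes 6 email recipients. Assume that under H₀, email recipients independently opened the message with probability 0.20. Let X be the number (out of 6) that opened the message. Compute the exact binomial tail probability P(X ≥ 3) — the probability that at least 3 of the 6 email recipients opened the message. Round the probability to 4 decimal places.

X ~ Binomial(n=6, p=0.20).
P(X ≥ 3) = C(6,3)·0.20^3·0.80^3 + C(6,4)·0.20^4·0.80^2 + C(6,5)·0.20^5·0.80^1 + C(6,6)·0.20^6·0.80^0.
= 0.081920 + 0.015360 + 0.001536 + 0.000064 = 0.0989.

P = 0.0989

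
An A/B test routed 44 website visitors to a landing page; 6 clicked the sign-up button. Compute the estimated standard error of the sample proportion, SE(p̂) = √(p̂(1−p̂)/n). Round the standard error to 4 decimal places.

The sample proportion is 6/44 = 0.13636.
p̂(1−p̂) = 0.117766.
Dividing by n and taking the root: √0.002676500 = 0.0517.

SE = 0.0517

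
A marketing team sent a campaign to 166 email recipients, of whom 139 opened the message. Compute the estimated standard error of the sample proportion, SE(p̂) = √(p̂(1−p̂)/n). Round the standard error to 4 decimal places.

The sample proportion is 139/166 = 0.83735.
p̂(1−p̂) = 0.136195.
SE = √(0.136195/166) = √0.000820452 = 0.0286.

SE = 0.0286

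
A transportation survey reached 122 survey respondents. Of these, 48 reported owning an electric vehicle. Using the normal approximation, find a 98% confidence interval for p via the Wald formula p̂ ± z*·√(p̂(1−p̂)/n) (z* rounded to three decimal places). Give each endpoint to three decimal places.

p̂ = 48/122 = 0.39344.
Standard error of p̂: √(0.238646/122) = √0.001956111 = 0.044228.
z* = 2.326 at the 98% level.
Margin = 2.326·0.044228 = 0.10287.
Interval: 0.39344 ± 0.10287 → (0.291, 0.496).

(0.291, 0.496)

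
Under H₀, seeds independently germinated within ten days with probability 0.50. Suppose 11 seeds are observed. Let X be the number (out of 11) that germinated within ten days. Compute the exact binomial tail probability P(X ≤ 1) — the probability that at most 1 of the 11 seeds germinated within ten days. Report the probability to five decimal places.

X ~ Binomial(n=11, p=0.50).
P(X ≤ 1) = C(11,0)·0.50^0·0.50^11 + C(11,1)·0.50^1·0.50^10.
= 0.000488 + 0.005371 = 0.00586.

P = 0.00586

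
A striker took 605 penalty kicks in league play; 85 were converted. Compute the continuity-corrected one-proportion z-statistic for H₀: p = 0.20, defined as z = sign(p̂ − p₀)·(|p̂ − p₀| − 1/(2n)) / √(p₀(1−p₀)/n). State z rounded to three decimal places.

With x = 85 successes in n = 605, p̂ = 0.14050. p̂ − p₀ = -0.059504.
Continuity correction 1/(2n) = 1/1210 = 0.000826.
Corrected numerator: |-0.059504| − 0.000826 = 0.058678.
Null standard error: √(0.20·0.80/605) = √0.000264463 = 0.016262.
z = (−)0.058678/0.016262 = -3.608.

z = -3.608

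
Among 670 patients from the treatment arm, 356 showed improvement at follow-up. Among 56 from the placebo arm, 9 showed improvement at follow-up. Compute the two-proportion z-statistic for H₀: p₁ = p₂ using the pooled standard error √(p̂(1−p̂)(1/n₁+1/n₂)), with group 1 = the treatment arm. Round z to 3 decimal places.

z = 5.329

Sample proportions: p̂₁ = 356/670 = 0.53134 and p̂₂ = 9/56 = 0.16071.
Pooled p̂ = (356+9)/(670+56) = 365/726 = 0.50275.
Pooled SE = √[0.2499924·0.01934968] ≈ 0.069551.
z = (p̂₁ − p̂₂)/SE = (0.53134 − 0.16071)/0.069551 = 0.37063/0.069551 = 5.329.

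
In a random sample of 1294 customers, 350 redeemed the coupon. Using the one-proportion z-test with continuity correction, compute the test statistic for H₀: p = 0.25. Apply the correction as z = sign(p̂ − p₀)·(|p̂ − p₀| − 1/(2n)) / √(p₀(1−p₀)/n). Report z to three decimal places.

z = 1.669

p̂ = 350/1294 = 0.27048. p̂ − p₀ = 0.020479.
Continuity correction 1/(2n) = 1/2588 = 0.000386.
Corrected numerator: |0.020479| − 0.000386 = 0.020093.
Null standard error: √(0.25·0.75/1294) = √0.000144900 = 0.012037.
z = (+)0.020093/0.012037 = 1.669.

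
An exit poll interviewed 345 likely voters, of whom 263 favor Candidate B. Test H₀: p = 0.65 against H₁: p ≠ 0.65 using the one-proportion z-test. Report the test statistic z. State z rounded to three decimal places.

The sample proportion is 263/345 = 0.76232.
Null standard error: √(0.65·0.35/345) = √0.000659420 = 0.025679.
z = (p̂ − p₀)/SE = (0.76232 − 0.65)/0.025679 = 4.374.

z = 4.374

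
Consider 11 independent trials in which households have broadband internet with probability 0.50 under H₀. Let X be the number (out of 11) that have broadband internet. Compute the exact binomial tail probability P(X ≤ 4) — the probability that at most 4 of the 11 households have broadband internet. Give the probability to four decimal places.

P = 0.2744

X ~ Binomial(n=11, p=0.50).
P(X ≤ 4) = Σ_{j=0}^{4} C(11,j)·0.50^j·0.50^{11−j}.
= 0.000488 + 0.005371 + 0.026855 + 0.080566 + 0.161133 = 0.2744.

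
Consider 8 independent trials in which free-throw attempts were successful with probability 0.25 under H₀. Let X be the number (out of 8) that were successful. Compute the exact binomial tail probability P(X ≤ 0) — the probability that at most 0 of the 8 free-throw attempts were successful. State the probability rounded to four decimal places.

P = 0.1001

X is binomial with n = 8 and p = 0.25.
P(X ≤ 0) = C(8,0)·0.25^0·0.75^8.
= 0.100113 = 0.1001.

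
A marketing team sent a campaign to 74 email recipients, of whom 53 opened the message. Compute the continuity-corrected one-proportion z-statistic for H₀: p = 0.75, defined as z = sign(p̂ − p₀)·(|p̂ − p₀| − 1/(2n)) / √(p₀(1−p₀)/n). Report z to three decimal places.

With x = 53 successes in n = 74, p̂ = 0.71622. p̂ − p₀ = -0.033784.
Continuity correction 1/(2n) = 1/148 = 0.006757.
Corrected numerator: |-0.033784| − 0.006757 = 0.027027.
Under H₀, SE = √(p₀(1−p₀)/n) = √(0.75·0.25/74) = √0.002533784 = 0.050337.
z = (−)0.027027/0.050337 = -0.537.

z = -0.537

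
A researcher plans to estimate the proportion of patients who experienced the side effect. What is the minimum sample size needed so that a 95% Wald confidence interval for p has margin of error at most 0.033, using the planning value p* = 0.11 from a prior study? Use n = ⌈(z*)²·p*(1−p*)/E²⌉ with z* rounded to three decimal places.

n = 346

z* = 1.960 at the 95% level.
p*(1−p*) = 0.11·0.89 = 0.0979.
(z*)²·p*(1−p*)/E² = 3.841600·0.0979/0.001089 = 345.356.
Rounding up, n = 346.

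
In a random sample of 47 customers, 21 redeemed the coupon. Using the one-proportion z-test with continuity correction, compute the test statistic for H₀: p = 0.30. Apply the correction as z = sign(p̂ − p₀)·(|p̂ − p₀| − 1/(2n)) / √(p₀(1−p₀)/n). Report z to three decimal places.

z = 2.037

p̂ = 21/47 = 0.44681. p̂ − p₀ = 0.146809.
Continuity correction 1/(2n) = 1/94 = 0.010638.
Corrected numerator: |0.146809| − 0.010638 = 0.136171.
Under H₀, SE = √(p₀(1−p₀)/n) = √(0.30·0.70/47) = √0.004468085 = 0.066844.
z = +0.136171/0.066844 = 2.037.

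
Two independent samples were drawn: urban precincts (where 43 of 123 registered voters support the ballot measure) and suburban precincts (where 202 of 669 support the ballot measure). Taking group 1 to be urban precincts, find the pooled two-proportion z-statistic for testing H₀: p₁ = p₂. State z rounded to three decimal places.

p̂₁ = 43/123 = 0.34959, p̂₂ = 202/669 = 0.30194.
Pooled p̂ = (43+202)/(123+669) = 245/792 = 0.30934.
SE = √[p̂(1−p̂)(1/n₁+1/n₂)] = √[0.30934·0.69066·(1/123+1/669)] ≈ 0.045347.
z = (p̂₁ − p̂₂)/SE = (0.34959 − 0.30194)/0.045347 = 0.04765/0.045347 = 1.051.

z = 1.051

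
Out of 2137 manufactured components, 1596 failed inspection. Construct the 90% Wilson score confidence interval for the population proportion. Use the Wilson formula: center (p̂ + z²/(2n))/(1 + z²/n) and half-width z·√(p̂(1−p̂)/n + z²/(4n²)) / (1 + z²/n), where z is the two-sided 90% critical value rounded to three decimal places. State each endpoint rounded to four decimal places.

p̂ = 1596/2137 = 0.74684; z = 1.645, so z² = 2.706025.
1 + z²/n = 1.001266.
Adjusted center: (0.74684 + z²/(2n))/1.001266 = 0.74653.
Radicand: p̂(1−p̂)/n + z²/(4n²) = 0.000088474 + 0.000000148 = 0.000088622.
Half-width = z·√(radicand)/denom = 1.645·0.009414/1.001266 = 0.01547.
So the interval runs from 0.7311 to 0.7620.

(0.7311, 0.7620)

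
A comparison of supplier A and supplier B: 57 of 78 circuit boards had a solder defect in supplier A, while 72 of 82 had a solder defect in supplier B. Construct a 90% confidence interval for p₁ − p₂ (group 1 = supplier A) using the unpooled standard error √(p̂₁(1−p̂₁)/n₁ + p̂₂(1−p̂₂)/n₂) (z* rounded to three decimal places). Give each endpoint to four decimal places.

(-0.2491, -0.0455)

p̂₁ = 57/78 = 0.73077, p̂₂ = 72/82 = 0.87805; p̂₁ − p̂₂ = -0.14728.
Unpooled SE = √(p̂₁(1−p̂₁)/n₁ + p̂₂(1−p̂₂)/n₂) = √(0.002522379 + 0.001305843) = 0.061873.
The 90% critical value is z* = 1.645. Margin of error = 0.10178.
Interval: -0.14728 ± 0.10178 → (-0.2491, -0.0455).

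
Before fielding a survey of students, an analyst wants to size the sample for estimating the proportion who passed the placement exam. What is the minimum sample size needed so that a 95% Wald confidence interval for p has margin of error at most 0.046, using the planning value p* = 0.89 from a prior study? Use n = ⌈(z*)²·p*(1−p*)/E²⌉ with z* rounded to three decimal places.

The 95% critical value is z* = 1.960.
p*(1−p*) = 0.0979.
Required n before rounding: 3.841600 × 0.0979 / 0.046² = 177.738.
Rounding up, n = 178.

n = 178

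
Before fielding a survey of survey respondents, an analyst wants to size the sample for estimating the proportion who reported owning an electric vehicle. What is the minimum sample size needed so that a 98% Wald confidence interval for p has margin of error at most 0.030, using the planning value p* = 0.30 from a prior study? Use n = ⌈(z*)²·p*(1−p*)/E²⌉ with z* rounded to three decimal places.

For 98% confidence, z* = 2.326.
p*(1−p*) = 0.2100.
Required n before rounding: 5.410276 × 0.2100 / 0.030² = 1262.398.
Rounding up, n = 1263.

n = 1263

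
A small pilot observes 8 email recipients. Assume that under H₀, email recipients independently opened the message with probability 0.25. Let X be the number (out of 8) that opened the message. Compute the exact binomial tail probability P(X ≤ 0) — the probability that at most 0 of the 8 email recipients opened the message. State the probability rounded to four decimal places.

P = 0.1001

X is binomial with n = 8 and p = 0.25.
P(X ≤ 0) = C(8,0)·0.25^0·0.75^8.
= 0.100113 = 0.1001.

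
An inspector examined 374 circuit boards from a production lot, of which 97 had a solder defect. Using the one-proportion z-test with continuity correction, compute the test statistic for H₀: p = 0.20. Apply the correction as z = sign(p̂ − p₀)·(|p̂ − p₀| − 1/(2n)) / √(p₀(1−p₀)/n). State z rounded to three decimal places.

With x = 97 successes in n = 374, p̂ = 0.25936. p̂ − p₀ = 0.059358.
Continuity correction 1/(2n) = 1/748 = 0.001337.
Corrected numerator: |0.059358| − 0.001337 = 0.058021.
Under H₀, SE = √(p₀(1−p₀)/n) = √(0.20·0.80/374) = √0.000427807 = 0.020684.
z = (+)0.058021/0.020684 = 2.805.

z = 2.805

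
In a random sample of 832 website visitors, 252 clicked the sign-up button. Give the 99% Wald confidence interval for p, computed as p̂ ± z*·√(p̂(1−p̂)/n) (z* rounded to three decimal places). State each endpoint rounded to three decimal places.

With x = 252 successes in n = 832, p̂ = 0.30288.
Standard error of p̂: √(0.211146/832) = √0.000253781 = 0.015930.
z* = 2.576 at the 99% level.
Margin = 2.576·0.015930 = 0.04104.
Interval: 0.30288 ± 0.04104 → (0.262, 0.344).

(0.262, 0.344)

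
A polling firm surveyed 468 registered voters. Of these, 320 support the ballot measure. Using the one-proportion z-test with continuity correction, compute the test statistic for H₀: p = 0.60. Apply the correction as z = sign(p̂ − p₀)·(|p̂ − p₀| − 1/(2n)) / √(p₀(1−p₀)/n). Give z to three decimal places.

z = 3.652

Sample proportion p̂ = 320/468 = 0.68376. p̂ − p₀ = 0.083761.
Continuity correction 1/(2n) = 1/936 = 0.001068.
Corrected numerator: |0.083761| − 0.001068 = 0.082693.
Null standard error: √(0.60·0.40/468) = √0.000512821 = 0.022646.
z = (+)0.082693/0.022646 = 3.652.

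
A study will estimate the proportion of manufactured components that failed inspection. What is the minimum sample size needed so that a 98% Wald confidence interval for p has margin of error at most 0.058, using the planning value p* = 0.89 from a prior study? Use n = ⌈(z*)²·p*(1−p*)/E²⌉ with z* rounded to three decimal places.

n = 158

z* = 2.326 at the 98% level.
p*(1−p*) = 0.89·0.11 = 0.0979.
(z*)²·p*(1−p*)/E² = 5.410276·0.0979/0.003364 = 157.451.
Rounding up, n = 158.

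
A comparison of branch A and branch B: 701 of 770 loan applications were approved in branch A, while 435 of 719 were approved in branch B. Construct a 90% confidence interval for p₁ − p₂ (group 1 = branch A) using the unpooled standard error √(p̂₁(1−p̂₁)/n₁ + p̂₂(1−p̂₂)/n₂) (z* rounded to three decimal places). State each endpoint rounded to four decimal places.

p̂₁ = 701/770 = 0.91039, p̂₂ = 435/719 = 0.60501; p̂₁ − p̂₂ = 0.30538.
Unpooled SE = √(p̂₁(1−p̂₁)/n₁ + p̂₂(1−p̂₂)/n₂) = √(0.000105949 + 0.000332369) = 0.020936.
For 90% confidence, z* = 1.645. Margin = 1.645·0.020936 = 0.03444.
CI: 0.30538 ± 0.03444 = (0.2709, 0.3398).

(0.2709, 0.3398)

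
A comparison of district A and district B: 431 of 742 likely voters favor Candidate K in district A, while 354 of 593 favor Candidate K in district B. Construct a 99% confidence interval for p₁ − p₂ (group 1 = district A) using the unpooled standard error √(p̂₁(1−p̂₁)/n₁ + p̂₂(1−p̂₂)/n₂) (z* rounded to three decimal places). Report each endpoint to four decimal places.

p̂₁ = 0.58086, p̂₂ = 0.59696, so the observed difference is -0.01610.
Unpooled SE = √(p̂₁(1−p̂₁)/n₁ + p̂₂(1−p̂₂)/n₂) = √(0.000328115 + 0.000405730) = 0.027090.
z* = 2.576 at the 99% level. Margin = 2.576·0.027090 = 0.06978.
So the interval runs from -0.0859 to 0.0537.

(-0.0859, 0.0537)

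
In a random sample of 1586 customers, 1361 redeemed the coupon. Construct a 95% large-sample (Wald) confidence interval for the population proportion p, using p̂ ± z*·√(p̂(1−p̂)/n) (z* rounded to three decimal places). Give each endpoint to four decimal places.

(0.8410, 0.8753)

With x = 1361 successes in n = 1586, p̂ = 0.85813.
Standard error of p̂: √(0.121740/1586) = √0.000076759 = 0.008761.
z* = 1.960 at the 95% level.
Margin = 1.960·0.008761 = 0.01717.
So the interval runs from 0.8410 to 0.8753.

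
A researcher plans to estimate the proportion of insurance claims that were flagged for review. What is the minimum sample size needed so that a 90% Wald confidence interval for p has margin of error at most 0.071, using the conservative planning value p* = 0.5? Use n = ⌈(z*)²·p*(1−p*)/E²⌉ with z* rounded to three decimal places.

n = 135

The 90% critical value is z* = 1.645.
p*(1−p*) = 0.2500.
(z*)²·p*(1−p*)/E² = 2.706025·0.2500/0.005041 = 134.201.
Rounding up, n = 135.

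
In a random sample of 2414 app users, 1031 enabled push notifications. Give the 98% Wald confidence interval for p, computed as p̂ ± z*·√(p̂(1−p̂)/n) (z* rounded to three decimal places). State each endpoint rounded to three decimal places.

The sample proportion is 1031/2414 = 0.42709.
Standard error of p̂: √(0.244684/2414) = √0.000101361 = 0.010068.
The 98% critical value is z* = 2.326.
Margin = 2.326·0.010068 = 0.02342.
CI: 0.42709 ± 0.02342 = (0.404, 0.451).

(0.404, 0.451)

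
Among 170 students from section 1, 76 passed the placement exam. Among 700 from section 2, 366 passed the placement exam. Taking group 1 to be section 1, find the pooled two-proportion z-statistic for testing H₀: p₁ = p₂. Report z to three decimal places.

Sample proportions: p̂₁ = 76/170 = 0.44706 and p̂₂ = 366/700 = 0.52286.
Pooled p̂ = (76+366)/(170+700) = 442/870 = 0.50805.
SE = √[p̂(1−p̂)(1/n₁+1/n₂)] = √[0.50805·0.49195·(1/170+1/700)] ≈ 0.042746.
z = (p̂₁ − p̂₂)/SE = (0.44706 − 0.52286)/0.042746 = -0.07580/0.042746 = -1.773.

z = -1.773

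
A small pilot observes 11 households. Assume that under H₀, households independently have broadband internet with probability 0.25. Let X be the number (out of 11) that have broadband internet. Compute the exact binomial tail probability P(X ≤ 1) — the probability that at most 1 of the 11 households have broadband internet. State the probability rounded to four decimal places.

X ~ Binomial(n=11, p=0.25).
P(X ≤ 1) = C(11,0)·0.25^0·0.75^11 + C(11,1)·0.25^1·0.75^10.
= 0.042235 + 0.154862 = 0.1971.

P = 0.1971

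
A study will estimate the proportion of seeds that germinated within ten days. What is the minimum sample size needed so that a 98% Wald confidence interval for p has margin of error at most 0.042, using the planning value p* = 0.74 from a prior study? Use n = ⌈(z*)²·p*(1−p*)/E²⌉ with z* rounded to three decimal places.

n = 591

For 98% confidence, z* = 2.326.
p*(1−p*) = 0.1924.
Required n before rounding: 5.410276 × 0.1924 / 0.042² = 590.100.
⌈590.100⌉ = 591.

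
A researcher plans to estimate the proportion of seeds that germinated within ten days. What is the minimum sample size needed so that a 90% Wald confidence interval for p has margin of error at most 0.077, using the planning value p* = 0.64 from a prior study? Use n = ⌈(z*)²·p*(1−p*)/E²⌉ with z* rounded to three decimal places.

n = 106

For 90% confidence, z* = 1.645.
p*(1−p*) = 0.2304.
Required n before rounding: 2.706025 × 0.2304 / 0.077² = 105.156.
⌈105.156⌉ = 106.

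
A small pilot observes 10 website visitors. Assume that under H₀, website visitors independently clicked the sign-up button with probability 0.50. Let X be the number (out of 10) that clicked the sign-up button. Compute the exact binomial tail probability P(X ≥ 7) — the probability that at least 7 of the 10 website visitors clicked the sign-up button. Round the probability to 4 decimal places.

X is binomial with n = 10 and p = 0.50.
P(X ≥ 7) = C(10,7)·0.50^7·0.50^3 + C(10,8)·0.50^8·0.50^2 + C(10,9)·0.50^9·0.50^1 + C(10,10)·0.50^10·0.50^0.
= 0.117188 + 0.043945 + 0.009766 + 0.000977 = 0.1719.

P = 0.1719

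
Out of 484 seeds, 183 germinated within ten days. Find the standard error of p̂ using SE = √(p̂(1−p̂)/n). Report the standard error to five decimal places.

SE = 0.02204

Sample proportion p̂ = 183/484 = 0.37810.
p̂(1−p̂) = 0.37810·0.62190 = 0.235140.
SE = √(0.235140/484) = 0.02204.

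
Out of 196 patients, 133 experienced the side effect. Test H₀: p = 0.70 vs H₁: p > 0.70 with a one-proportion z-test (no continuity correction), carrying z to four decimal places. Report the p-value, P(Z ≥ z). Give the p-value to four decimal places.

The sample proportion is 133/196 = 0.67857.
Under H₀, SE = √(p₀(1−p₀)/n) = √(0.70·0.30/196) = √0.001071429 = 0.032733.
Test statistic (full precision, shown to 4 dp): z = (133/196 − 0.70)/SE₀ ≈ -0.6547.
From the standard normal, P(Z ≥ z) = 0.7437.

p-value = 0.7437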